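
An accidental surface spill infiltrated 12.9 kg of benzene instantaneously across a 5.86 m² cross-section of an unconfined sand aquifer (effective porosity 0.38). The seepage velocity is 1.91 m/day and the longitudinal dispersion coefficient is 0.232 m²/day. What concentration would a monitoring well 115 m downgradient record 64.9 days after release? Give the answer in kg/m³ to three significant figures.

0.111 kg/m³

For an instantaneous plane source, C(x,t) = M/(n_e·A·√(4πDt)) · exp(−(x−vt)²/(4Dt)), with n_e·A the pore (flow) area.
Plume center vt = 1.91 × 64.9 = 123.959 m, so the well at 115 m is 8.959 m upgradient of the peak.
√(4πDt) = 13.76 m, giving peak height M/(n_e·A·√(4πDt)) = 12.9/(0.38 × 5.86 × 13.76) = 0.4210 kg/m³.
(x−vt)²/(4Dt) = (-8.959)²/(4 × 0.232 × 64.9) = 1.333; exp(−1.333) = 0.2637.
C = 0.4210 × 0.2637 = 0.111 kg/m³.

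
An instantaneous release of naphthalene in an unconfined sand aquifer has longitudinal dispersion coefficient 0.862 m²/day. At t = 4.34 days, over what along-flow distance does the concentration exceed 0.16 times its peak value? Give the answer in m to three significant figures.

The plume is Gaussian with σ = √(2Dt) = √(2 × 0.862 × 4.34) = 2.735 m.
C/C_peak = exp(−Δx²/(2σ²)) = 0.16 ⇒ Δx = σ·√(−2 ln 0.16) = 2.735 × 1.914 = 5.235 m.
Width = 2Δx = 10.5 m.

10.5 m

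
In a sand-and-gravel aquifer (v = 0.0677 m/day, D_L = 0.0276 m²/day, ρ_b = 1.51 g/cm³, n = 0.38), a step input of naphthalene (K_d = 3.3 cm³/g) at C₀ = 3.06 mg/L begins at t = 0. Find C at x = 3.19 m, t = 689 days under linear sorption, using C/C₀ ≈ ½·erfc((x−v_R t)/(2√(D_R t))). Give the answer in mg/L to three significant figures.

1.62 mg/L

Retardation factor R = 1 + ρ_b·K_d/n = 1 + 1.51 × 3.3/0.38 = 14.11.
Sorption retards both mechanisms: v_R = v/R = 0.004798 m/day, D_R = D/R = 0.001956 m²/day.
v_R·t = 0.004798 × 689 = 3.305822 m; 2√(D_R t) = 2.322 m; argument = (3.19 − 3.305822)/2.322 = -0.04988.
C = C₀ × ½·erfc(-0.04988) = 3.06 × 0.5281 = 1.62 mg/L.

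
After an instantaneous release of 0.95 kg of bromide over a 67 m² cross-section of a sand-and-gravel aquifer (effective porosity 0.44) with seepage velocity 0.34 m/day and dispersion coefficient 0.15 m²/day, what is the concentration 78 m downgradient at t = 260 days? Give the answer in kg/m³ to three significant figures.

0.000728 kg/m³

For an instantaneous plane source, C(x,t) = M/(n_e·A·√(4πDt)) · exp(−(x−vt)²/(4Dt)), with n_e·A the pore (flow) area.
Plume center vt = 0.34 × 260 = 88.4 m, so the well at 78 m is 10.4 m upgradient of the peak.
√(4πDt) = 22.14 m, giving peak height M/(n_e·A·√(4πDt)) = 0.95/(0.44 × 67 × 22.14) = 0.001456 kg/m³.
(x−vt)²/(4Dt) = (-10.4)²/(4 × 0.15 × 260) = 0.6933; exp(−0.6933) = 0.4999.
C = 0.001456 × 0.4999 = 0.000728 kg/m³.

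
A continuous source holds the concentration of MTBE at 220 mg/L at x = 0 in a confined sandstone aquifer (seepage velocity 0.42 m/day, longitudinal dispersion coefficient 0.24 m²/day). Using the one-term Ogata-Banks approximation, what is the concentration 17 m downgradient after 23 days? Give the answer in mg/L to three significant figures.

2.99 mg/L

For a continuous step input, C/C₀ ≈ ½·erfc((x−vt)/(2√(Dt))).
vt = 0.42 × 23 = 9.66 m and 2√(Dt) = 2√(0.24 × 23) = 4.699 m.
Argument (x−vt)/(2√(Dt)) = (17 − 9.66)/4.699 = 1.562; ½·erfc(1.562) = 0.01359.
C = 220 × 0.01359 = 2.99 mg/L.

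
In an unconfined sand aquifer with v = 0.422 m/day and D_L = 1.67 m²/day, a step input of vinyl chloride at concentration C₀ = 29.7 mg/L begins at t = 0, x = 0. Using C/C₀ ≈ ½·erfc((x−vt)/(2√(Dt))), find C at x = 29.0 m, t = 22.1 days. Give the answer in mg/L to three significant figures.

0.327 mg/L

For a continuous step input, C/C₀ ≈ ½·erfc((x−vt)/(2√(Dt))).
vt = 0.422 × 22.1 = 9.3262 m and 2√(Dt) = 2√(1.67 × 22.1) = 12.15 m.
Argument (x−vt)/(2√(Dt)) = (29.0 − 9.3262)/12.15 = 1.619; ½·erfc(1.619) = 0.01102.
C = 29.7 × 0.01102 = 0.327 mg/L.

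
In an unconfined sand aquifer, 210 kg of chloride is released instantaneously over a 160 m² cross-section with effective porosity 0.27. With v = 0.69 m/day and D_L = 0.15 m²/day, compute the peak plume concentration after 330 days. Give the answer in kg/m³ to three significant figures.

The peak of an instantaneous 1D plume sits at x = vt; there the Gaussian factor is 1 and C_max = M/(n_e·A·√(4πDt)), where n_e·A is the pore area the mass is dissolved in.
√(4πDt) = √(4π × 0.15 × 330) = 24.94 m, so C_max = 210/(0.27 × 160 × 24.94) = 0.195 kg/m³.

0.195 kg/m³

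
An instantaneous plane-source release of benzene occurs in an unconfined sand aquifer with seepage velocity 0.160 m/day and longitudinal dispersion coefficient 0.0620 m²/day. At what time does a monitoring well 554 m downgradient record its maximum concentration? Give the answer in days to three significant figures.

3460 days

For the 1D instantaneous-source solution, setting ∂C/∂t = 0 at fixed x gives v²t² + 2Dt − x² = 0, so t = (√(D² + v²x²) − D)/v².
√(D² + v²x²) = √(0.0620² + 0.160² × 554²) = 88.64; v² = 0.0256.
t = (88.64 − 0.0620)/0.0256 = 3460 days (vs. the pure-advection estimate x/v = 3460 d).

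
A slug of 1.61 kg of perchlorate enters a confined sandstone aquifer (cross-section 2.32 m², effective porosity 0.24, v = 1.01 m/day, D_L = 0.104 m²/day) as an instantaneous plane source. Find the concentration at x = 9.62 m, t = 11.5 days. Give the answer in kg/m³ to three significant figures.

0.325 kg/m³

For an instantaneous plane source, C(x,t) = M/(n_e·A·√(4πDt)) · exp(−(x−vt)²/(4Dt)), with n_e·A the pore (flow) area.
Plume center vt = 1.01 × 11.5 = 11.615 m, so the well at 9.62 m is 1.995 m upgradient of the peak.
√(4πDt) = 3.877 m, giving peak height M/(n_e·A·√(4πDt)) = 1.61/(0.24 × 2.32 × 3.877) = 0.7458 kg/m³.
(x−vt)²/(4Dt) = (-1.995)²/(4 × 0.104 × 11.5) = 0.8319; exp(−0.8319) = 0.4352.
C = 0.7458 × 0.4352 = 0.325 kg/m³.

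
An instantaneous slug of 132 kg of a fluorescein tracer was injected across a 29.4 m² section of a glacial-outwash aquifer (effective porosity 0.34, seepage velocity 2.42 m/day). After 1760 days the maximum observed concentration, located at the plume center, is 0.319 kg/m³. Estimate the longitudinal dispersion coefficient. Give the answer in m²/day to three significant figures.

0.0775 m²/day

At the plume center C_max = M/(n_e·A·√(4πDt)), so D = M²/(4πt·(n_e·A·C_max)²).
n_e·A·C_max = 0.34 × 29.4 × 0.319 = 3.189 kg/m.
D = 132²/(4π × 1760 × 3.189²) = 0.0775 m²/day.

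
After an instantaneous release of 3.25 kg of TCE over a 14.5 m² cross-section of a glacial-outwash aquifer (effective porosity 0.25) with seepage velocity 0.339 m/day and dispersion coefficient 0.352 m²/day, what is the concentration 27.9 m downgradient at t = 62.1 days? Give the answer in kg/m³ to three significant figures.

For an instantaneous plane source, C(x,t) = M/(n_e·A·√(4πDt)) · exp(−(x−vt)²/(4Dt)), with n_e·A the pore (flow) area.
Plume center vt = 0.339 × 62.1 = 21.0519 m, so the well at 27.9 m is 6.8481 m downgradient of the peak.
√(4πDt) = 16.57 m, giving peak height M/(n_e·A·√(4πDt)) = 3.25/(0.25 × 14.5 × 16.57) = 0.05411 kg/m³.
(x−vt)²/(4Dt) = (6.8481)²/(4 × 0.352 × 62.1) = 0.5363; exp(−0.5363) = 0.5849.
C = 0.05411 × 0.5849 = 0.0316 kg/m³.

0.0316 kg/m³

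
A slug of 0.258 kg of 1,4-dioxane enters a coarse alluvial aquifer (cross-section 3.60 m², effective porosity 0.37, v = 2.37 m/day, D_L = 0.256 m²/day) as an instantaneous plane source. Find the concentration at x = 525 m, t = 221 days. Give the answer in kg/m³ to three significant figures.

0.00722 kg/m³

For an instantaneous plane source, C(x,t) = M/(n_e·A·√(4πDt)) · exp(−(x−vt)²/(4Dt)), with n_e·A the pore (flow) area.
Plume center vt = 2.37 × 221 = 523.77 m, so the well at 525 m is 1.23 m downgradient of the peak.
√(4πDt) = 26.66 m, giving peak height M/(n_e·A·√(4πDt)) = 0.258/(0.37 × 3.60 × 26.66) = 0.007265 kg/m³.
(x−vt)²/(4Dt) = (1.23)²/(4 × 0.256 × 221) = 0.006685; exp(−0.006685) = 0.9933.
C = 0.007265 × 0.9933 = 0.00722 kg/m³.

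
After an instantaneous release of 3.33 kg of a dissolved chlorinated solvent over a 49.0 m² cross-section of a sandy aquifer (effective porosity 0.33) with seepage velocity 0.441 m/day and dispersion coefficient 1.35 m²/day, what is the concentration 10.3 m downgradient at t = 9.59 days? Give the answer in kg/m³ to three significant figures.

For an instantaneous plane source, C(x,t) = M/(n_e·A·√(4πDt)) · exp(−(x−vt)²/(4Dt)), with n_e·A the pore (flow) area.
Plume center vt = 0.441 × 9.59 = 4.22919 m, so the well at 10.3 m is 6.07081 m downgradient of the peak.
√(4πDt) = 12.76 m, giving peak height M/(n_e·A·√(4πDt)) = 3.33/(0.33 × 49.0 × 12.76) = 0.01614 kg/m³.
(x−vt)²/(4Dt) = (6.07081)²/(4 × 1.35 × 9.59) = 0.7117; exp(−0.7117) = 0.4908.
C = 0.01614 × 0.4908 = 0.00792 kg/m³.

0.00792 kg/m³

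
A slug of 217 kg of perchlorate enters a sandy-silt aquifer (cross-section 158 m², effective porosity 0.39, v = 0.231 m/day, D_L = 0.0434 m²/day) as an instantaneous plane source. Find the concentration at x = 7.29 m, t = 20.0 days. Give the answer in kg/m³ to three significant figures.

0.137 kg/m³

For an instantaneous plane source, C(x,t) = M/(n_e·A·√(4πDt)) · exp(−(x−vt)²/(4Dt)), with n_e·A the pore (flow) area.
Plume center vt = 0.231 × 20.0 = 4.62 m, so the well at 7.29 m is 2.67 m downgradient of the peak.
√(4πDt) = 3.303 m, giving peak height M/(n_e·A·√(4πDt)) = 217/(0.39 × 158 × 3.303) = 1.066 kg/m³.
(x−vt)²/(4Dt) = (2.67)²/(4 × 0.0434 × 20.0) = 2.053; exp(−2.053) = 0.1283.
C = 1.066 × 0.1283 = 0.137 kg/m³.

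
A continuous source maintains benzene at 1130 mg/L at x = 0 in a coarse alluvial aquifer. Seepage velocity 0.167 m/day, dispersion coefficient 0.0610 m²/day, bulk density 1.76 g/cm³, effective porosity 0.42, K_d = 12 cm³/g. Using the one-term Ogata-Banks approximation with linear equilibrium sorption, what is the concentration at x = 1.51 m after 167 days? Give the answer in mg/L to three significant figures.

70.8 mg/L

Retardation factor R = 1 + ρ_b·K_d/n = 1 + 1.76 × 12/0.42 = 51.29.
Sorption retards both mechanisms: v_R = v/R = 0.003256 m/day, D_R = D/R = 0.001189 m²/day.
v_R·t = 0.003256 × 167 = 0.543752 m; 2√(D_R t) = 0.8912 m; argument = (1.51 − 0.543752)/0.8912 = 1.084.
C = C₀ × ½·erfc(1.084) = 1130 × 0.06264 = 70.8 mg/L.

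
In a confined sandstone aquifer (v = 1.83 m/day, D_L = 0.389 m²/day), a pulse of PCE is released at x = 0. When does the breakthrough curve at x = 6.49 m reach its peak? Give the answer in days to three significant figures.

For the 1D instantaneous-source solution, setting ∂C/∂t = 0 at fixed x gives v²t² + 2Dt − x² = 0, so t = (√(D² + v²x²) − D)/v².
√(D² + v²x²) = √(0.389² + 1.83² × 6.49²) = 11.88; v² = 3.3489.
t = (11.88 − 0.389)/3.3489 = 3.43 days (vs. the pure-advection estimate x/v = 3.55 d).

3.43 days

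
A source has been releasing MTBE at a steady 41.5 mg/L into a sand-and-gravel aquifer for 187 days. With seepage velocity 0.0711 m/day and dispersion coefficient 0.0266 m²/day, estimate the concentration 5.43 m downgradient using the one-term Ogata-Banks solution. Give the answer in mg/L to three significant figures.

41.2 mg/L

For a continuous step input, C/C₀ ≈ ½·erfc((x−vt)/(2√(Dt))).
vt = 0.0711 × 187 = 13.2957 m and 2√(Dt) = 2√(0.0266 × 187) = 4.461 m.
Argument (x−vt)/(2√(Dt)) = (5.43 − 13.2957)/4.461 = -1.763; ½·erfc(-1.763) = 0.9937.
C = 41.5 × 0.9937 = 41.2 mg/L.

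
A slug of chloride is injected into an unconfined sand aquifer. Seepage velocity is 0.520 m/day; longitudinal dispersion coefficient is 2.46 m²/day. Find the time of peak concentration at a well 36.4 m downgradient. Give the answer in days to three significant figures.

61.5 days

For the 1D instantaneous-source solution, setting ∂C/∂t = 0 at fixed x gives v²t² + 2Dt − x² = 0, so t = (√(D² + v²x²) − D)/v².
√(D² + v²x²) = √(2.46² + 0.520² × 36.4²) = 19.09; v² = 0.2704.
t = (19.09 − 2.46)/0.2704 = 61.5 days (vs. the pure-advection estimate x/v = 70.0 d).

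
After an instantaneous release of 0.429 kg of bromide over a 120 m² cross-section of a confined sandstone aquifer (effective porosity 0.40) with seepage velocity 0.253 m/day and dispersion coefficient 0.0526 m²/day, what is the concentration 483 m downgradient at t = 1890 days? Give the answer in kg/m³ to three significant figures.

0.000238 kg/m³

For an instantaneous plane source, C(x,t) = M/(n_e·A·√(4πDt)) · exp(−(x−vt)²/(4Dt)), with n_e·A the pore (flow) area.
Plume center vt = 0.253 × 1890 = 478.17 m, so the well at 483 m is 4.83 m downgradient of the peak.
√(4πDt) = 35.35 m, giving peak height M/(n_e·A·√(4πDt)) = 0.429/(0.40 × 120 × 35.35) = 0.0002528 kg/m³.
(x−vt)²/(4Dt) = (4.83)²/(4 × 0.0526 × 1890) = 0.05867; exp(−0.05867) = 0.9430.
C = 0.0002528 × 0.9430 = 0.000238 kg/m³.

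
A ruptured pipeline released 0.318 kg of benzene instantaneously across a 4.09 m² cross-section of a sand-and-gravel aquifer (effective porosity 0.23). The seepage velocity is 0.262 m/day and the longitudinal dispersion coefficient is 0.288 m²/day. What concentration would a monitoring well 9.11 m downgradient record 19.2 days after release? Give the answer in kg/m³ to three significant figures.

For an instantaneous plane source, C(x,t) = M/(n_e·A·√(4πDt)) · exp(−(x−vt)²/(4Dt)), with n_e·A the pore (flow) area.
Plume center vt = 0.262 × 19.2 = 5.0304 m, so the well at 9.11 m is 4.0796 m downgradient of the peak.
√(4πDt) = 8.336 m, giving peak height M/(n_e·A·√(4πDt)) = 0.318/(0.23 × 4.09 × 8.336) = 0.04055 kg/m³.
(x−vt)²/(4Dt) = (4.0796)²/(4 × 0.288 × 19.2) = 0.7525; exp(−0.7525) = 0.4712.
C = 0.04055 × 0.4712 = 0.0191 kg/m³.

0.0191 kg/m³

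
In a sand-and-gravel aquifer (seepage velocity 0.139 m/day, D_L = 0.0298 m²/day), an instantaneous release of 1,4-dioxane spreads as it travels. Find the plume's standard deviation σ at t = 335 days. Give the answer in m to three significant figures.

Dispersive spreading gives a Gaussian with σ² = 2Dt; advection only shifts the center.
σ = √(2 × 0.0298 × 335) = 4.47 m.

4.47 m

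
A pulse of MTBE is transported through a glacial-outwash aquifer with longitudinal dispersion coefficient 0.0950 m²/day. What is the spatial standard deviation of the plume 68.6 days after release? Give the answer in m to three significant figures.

3.61 m

Dispersive spreading gives a Gaussian with σ² = 2Dt; advection only shifts the center.
σ = √(2 × 0.0950 × 68.6) = 3.61 m.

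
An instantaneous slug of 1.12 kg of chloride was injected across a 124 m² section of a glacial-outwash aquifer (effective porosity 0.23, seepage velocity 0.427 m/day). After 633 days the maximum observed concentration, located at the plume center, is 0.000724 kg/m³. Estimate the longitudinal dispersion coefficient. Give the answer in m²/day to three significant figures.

0.370 m²/day

At the plume center C_max = M/(n_e·A·√(4πDt)), so D = M²/(4πt·(n_e·A·C_max)²).
n_e·A·C_max = 0.23 × 124 × 0.000724 = 0.02065 kg/m.
D = 1.12²/(4π × 633 × 0.02065²) = 0.370 m²/day.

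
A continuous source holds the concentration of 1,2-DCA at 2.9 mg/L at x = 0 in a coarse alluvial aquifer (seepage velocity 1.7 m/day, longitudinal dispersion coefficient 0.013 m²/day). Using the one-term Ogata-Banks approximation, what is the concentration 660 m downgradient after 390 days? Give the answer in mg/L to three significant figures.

For a continuous step input, C/C₀ ≈ ½·erfc((x−vt)/(2√(Dt))).
vt = 1.7 × 390 = 663 m and 2√(Dt) = 2√(0.013 × 390) = 4.503 m.
Argument (x−vt)/(2√(Dt)) = (660 − 663)/4.503 = -0.6662; ½·erfc(-0.6662) = 0.8269.
C = 2.9 × 0.8269 = 2.40 mg/L.

2.40 mg/L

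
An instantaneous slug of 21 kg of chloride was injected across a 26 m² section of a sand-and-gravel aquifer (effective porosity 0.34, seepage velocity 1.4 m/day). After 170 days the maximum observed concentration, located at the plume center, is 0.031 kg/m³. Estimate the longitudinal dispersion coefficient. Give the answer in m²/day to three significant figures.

2.75 m²/day

At the plume center C_max = M/(n_e·A·√(4πDt)), so D = M²/(4πt·(n_e·A·C_max)²).
n_e·A·C_max = 0.34 × 26 × 0.031 = 0.2740 kg/m.
D = 21²/(4π × 170 × 0.2740²) = 2.75 m²/day.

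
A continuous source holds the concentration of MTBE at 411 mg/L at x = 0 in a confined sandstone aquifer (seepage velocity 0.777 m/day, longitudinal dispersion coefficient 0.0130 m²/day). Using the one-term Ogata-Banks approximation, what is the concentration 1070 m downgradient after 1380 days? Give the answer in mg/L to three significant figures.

266 mg/L

For a continuous step input, C/C₀ ≈ ½·erfc((x−vt)/(2√(Dt))).
vt = 0.777 × 1380 = 1072.26 m and 2√(Dt) = 2√(0.0130 × 1380) = 8.471 m.
Argument (x−vt)/(2√(Dt)) = (1070 − 1072.26)/8.471 = -0.2668; ½·erfc(-0.2668) = 0.6470.
C = 411 × 0.6470 = 266 mg/L.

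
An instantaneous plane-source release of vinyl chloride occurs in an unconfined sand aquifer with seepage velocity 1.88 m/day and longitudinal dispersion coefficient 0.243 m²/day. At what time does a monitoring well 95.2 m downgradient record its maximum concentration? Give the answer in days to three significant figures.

50.6 days

For the 1D instantaneous-source solution, setting ∂C/∂t = 0 at fixed x gives v²t² + 2Dt − x² = 0, so t = (√(D² + v²x²) − D)/v².
√(D² + v²x²) = √(0.243² + 1.88² × 95.2²) = 179.0; v² = 3.5344.
t = (179.0 − 0.243)/3.5344 = 50.6 days (vs. the pure-advection estimate x/v = 50.6 d).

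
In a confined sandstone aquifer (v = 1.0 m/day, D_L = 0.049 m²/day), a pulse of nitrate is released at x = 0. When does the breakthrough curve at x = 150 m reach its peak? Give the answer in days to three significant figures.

150 days

For the 1D instantaneous-source solution, setting ∂C/∂t = 0 at fixed x gives v²t² + 2Dt − x² = 0, so t = (√(D² + v²x²) − D)/v².
√(D² + v²x²) = √(0.049² + 1.0² × 150²) = 150.0; v² = 1.
t = (150.0 − 0.049)/1 = 150 days (vs. the pure-advection estimate x/v = 150 d).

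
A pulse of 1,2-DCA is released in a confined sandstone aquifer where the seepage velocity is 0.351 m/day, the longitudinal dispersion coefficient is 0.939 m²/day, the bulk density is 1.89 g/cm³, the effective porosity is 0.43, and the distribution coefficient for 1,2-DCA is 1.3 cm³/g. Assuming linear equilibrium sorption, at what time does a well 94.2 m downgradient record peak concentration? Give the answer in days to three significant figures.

Retardation factor R = 1 + ρ_b·K_d/n = 1 + 1.89 × 1.3/0.43 = 6.714.
Sorption retards both mechanisms: v_R = v/R = 0.05228 m/day, D_R = D/R = 0.1399 m²/day.
Peak time from v_R²t² + 2D_R t − x² = 0: t = (√(D_R² + v_R²x²) − D_R)/v_R².
√(D_R² + v_R²x²) = √(0.1399² + 0.05228² × 94.2²) = 4.927; v_R² = 0.002733.
t = (4.927 − 0.1399)/0.002733 = 1750 days.

1750 days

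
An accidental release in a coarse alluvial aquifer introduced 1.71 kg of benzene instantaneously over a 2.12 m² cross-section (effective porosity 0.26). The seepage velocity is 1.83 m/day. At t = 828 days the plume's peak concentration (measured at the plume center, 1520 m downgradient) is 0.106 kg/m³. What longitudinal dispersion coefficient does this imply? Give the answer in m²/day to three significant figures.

0.0823 m²/day

At the plume center C_max = M/(n_e·A·√(4πDt)), so D = M²/(4πt·(n_e·A·C_max)²).
n_e·A·C_max = 0.26 × 2.12 × 0.106 = 0.05843 kg/m.
D = 1.71²/(4π × 828 × 0.05843²) = 0.0823 m²/day.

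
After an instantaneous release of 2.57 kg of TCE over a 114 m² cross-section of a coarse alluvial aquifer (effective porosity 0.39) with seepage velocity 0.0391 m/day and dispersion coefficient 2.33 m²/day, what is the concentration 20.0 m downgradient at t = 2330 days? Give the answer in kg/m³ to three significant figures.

0.000175 kg/m³

For an instantaneous plane source, C(x,t) = M/(n_e·A·√(4πDt)) · exp(−(x−vt)²/(4Dt)), with n_e·A the pore (flow) area.
Plume center vt = 0.0391 × 2330 = 91.103 m, so the well at 20.0 m is 71.103 m upgradient of the peak.
√(4πDt) = 261.2 m, giving peak height M/(n_e·A·√(4πDt)) = 2.57/(0.39 × 114 × 261.2) = 0.0002213 kg/m³.
(x−vt)²/(4Dt) = (-71.103)²/(4 × 2.33 × 2330) = 0.2328; exp(−0.2328) = 0.7923.
C = 0.0002213 × 0.7923 = 0.000175 kg/m³.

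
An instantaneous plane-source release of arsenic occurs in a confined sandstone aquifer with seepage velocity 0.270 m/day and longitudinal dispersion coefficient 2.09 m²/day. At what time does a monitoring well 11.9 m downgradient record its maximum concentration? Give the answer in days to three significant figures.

23.9 days

For the 1D instantaneous-source solution, setting ∂C/∂t = 0 at fixed x gives v²t² + 2Dt − x² = 0, so t = (√(D² + v²x²) − D)/v².
√(D² + v²x²) = √(2.09² + 0.270² × 11.9²) = 3.833; v² = 0.0729.
t = (3.833 − 2.09)/0.0729 = 23.9 days (vs. the pure-advection estimate x/v = 44.1 d).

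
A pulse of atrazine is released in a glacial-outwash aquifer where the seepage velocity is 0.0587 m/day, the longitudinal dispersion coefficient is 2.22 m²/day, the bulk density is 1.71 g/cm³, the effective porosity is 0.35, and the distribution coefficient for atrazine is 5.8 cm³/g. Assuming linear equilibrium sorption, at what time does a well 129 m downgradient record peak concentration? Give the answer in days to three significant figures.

Retardation factor R = 1 + ρ_b·K_d/n = 1 + 1.71 × 5.8/0.35 = 29.34.
Sorption retards both mechanisms: v_R = v/R = 0.002001 m/day, D_R = D/R = 0.07566 m²/day.
Peak time from v_R²t² + 2D_R t − x² = 0: t = (√(D_R² + v_R²x²) − D_R)/v_R².
√(D_R² + v_R²x²) = √(0.07566² + 0.002001² × 129²) = 0.2690; v_R² = 4.004e-06.
t = (0.2690 − 0.07566)/4.004e-06 = 48300 days.

48300 days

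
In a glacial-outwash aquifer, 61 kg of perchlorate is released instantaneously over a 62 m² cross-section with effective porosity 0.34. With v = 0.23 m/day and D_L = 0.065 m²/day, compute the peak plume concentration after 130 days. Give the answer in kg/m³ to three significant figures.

The peak of an instantaneous 1D plume sits at x = vt; there the Gaussian factor is 1 and C_max = M/(n_e·A·√(4πDt)), where n_e·A is the pore area the mass is dissolved in.
√(4πDt) = √(4π × 0.065 × 130) = 10.30 m, so C_max = 61/(0.34 × 62 × 10.30) = 0.281 kg/m³.

0.281 kg/m³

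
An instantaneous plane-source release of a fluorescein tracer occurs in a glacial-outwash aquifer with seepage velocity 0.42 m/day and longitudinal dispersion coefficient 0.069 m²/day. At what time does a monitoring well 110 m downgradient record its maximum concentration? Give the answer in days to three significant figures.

For the 1D instantaneous-source solution, setting ∂C/∂t = 0 at fixed x gives v²t² + 2Dt − x² = 0, so t = (√(D² + v²x²) − D)/v².
√(D² + v²x²) = √(0.069² + 0.42² × 110²) = 46.20; v² = 0.1764.
t = (46.20 − 0.069)/0.1764 = 262 days (vs. the pure-advection estimate x/v = 262 d).

262 days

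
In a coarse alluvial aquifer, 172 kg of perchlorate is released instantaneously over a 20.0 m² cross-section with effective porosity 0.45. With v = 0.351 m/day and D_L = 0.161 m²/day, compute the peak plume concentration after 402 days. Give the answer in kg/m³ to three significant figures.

The peak of an instantaneous 1D plume sits at x = vt; there the Gaussian factor is 1 and C_max = M/(n_e·A·√(4πDt)), where n_e·A is the pore area the mass is dissolved in.
√(4πDt) = √(4π × 0.161 × 402) = 28.52 m, so C_max = 172/(0.45 × 20.0 × 28.52) = 0.670 kg/m³.

0.670 kg/m³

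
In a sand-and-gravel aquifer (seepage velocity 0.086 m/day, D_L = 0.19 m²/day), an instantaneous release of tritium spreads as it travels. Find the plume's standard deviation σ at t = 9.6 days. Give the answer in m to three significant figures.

Dispersive spreading gives a Gaussian with σ² = 2Dt; advection only shifts the center.
σ = √(2 × 0.19 × 9.6) = 1.91 m.

1.91 m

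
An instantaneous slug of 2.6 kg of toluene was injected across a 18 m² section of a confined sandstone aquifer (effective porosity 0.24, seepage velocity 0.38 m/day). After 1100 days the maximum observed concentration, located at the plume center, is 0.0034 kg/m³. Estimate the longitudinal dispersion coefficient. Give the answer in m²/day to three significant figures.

At the plume center C_max = M/(n_e·A·√(4πDt)), so D = M²/(4πt·(n_e·A·C_max)²).
n_e·A·C_max = 0.24 × 18 × 0.0034 = 0.01469 kg/m.
D = 2.6²/(4π × 1100 × 0.01469²) = 2.27 m²/day.

2.27 m²/day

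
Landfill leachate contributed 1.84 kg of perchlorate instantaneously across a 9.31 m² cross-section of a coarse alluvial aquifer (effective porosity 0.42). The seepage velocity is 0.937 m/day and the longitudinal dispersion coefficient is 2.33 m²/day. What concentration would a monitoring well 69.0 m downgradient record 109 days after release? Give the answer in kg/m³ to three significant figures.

0.00283 kg/m³

For an instantaneous plane source, C(x,t) = M/(n_e·A·√(4πDt)) · exp(−(x−vt)²/(4Dt)), with n_e·A the pore (flow) area.
Plume center vt = 0.937 × 109 = 102.133 m, so the well at 69.0 m is 33.133 m upgradient of the peak.
√(4πDt) = 56.49 m, giving peak height M/(n_e·A·√(4πDt)) = 1.84/(0.42 × 9.31 × 56.49) = 0.008330 kg/m³.
(x−vt)²/(4Dt) = (-33.133)²/(4 × 2.33 × 109) = 1.081; exp(−1.081) = 0.3393.
C = 0.008330 × 0.3393 = 0.00283 kg/m³.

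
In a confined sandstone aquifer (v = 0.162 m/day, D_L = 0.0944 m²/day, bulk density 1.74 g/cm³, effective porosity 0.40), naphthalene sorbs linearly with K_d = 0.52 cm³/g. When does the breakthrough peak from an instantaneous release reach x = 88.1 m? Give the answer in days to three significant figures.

1760 days

Retardation factor R = 1 + ρ_b·K_d/n = 1 + 1.74 × 0.52/0.40 = 3.262.
Sorption retards both mechanisms: v_R = v/R = 0.04966 m/day, D_R = D/R = 0.02894 m²/day.
Peak time from v_R²t² + 2D_R t − x² = 0: t = (√(D_R² + v_R²x²) − D_R)/v_R².
√(D_R² + v_R²x²) = √(0.02894² + 0.04966² × 88.1²) = 4.375; v_R² = 0.002466.
t = (4.375 − 0.02894)/0.002466 = 1760 days.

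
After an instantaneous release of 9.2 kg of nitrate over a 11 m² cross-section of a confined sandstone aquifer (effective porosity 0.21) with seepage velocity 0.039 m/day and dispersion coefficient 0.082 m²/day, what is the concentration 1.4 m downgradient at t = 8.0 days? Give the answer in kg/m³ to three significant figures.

0.883 kg/m³

For an instantaneous plane source, C(x,t) = M/(n_e·A·√(4πDt)) · exp(−(x−vt)²/(4Dt)), with n_e·A the pore (flow) area.
Plume center vt = 0.039 × 8.0 = 0.312 m, so the well at 1.4 m is 1.088 m downgradient of the peak.
√(4πDt) = 2.871 m, giving peak height M/(n_e·A·√(4πDt)) = 9.2/(0.21 × 11 × 2.871) = 1.387 kg/m³.
(x−vt)²/(4Dt) = (1.088)²/(4 × 0.082 × 8.0) = 0.4511; exp(−0.4511) = 0.6369.
C = 1.387 × 0.6369 = 0.883 kg/m³.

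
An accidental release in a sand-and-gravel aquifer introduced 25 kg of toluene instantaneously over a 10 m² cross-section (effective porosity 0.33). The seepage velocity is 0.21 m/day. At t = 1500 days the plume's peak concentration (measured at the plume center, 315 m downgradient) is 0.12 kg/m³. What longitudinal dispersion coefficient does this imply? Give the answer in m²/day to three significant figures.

0.211 m²/day

At the plume center C_max = M/(n_e·A·√(4πDt)), so D = M²/(4πt·(n_e·A·C_max)²).
n_e·A·C_max = 0.33 × 10 × 0.12 = 0.3960 kg/m.
D = 25²/(4π × 1500 × 0.3960²) = 0.211 m²/day.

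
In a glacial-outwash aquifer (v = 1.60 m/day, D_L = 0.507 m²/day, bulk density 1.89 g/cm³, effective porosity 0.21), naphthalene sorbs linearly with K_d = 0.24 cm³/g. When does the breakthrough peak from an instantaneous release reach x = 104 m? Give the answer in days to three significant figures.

205 days

Retardation factor R = 1 + ρ_b·K_d/n = 1 + 1.89 × 0.24/0.21 = 3.160.
Sorption retards both mechanisms: v_R = v/R = 0.5063 m/day, D_R = D/R = 0.1604 m²/day.
Peak time from v_R²t² + 2D_R t − x² = 0: t = (√(D_R² + v_R²x²) − D_R)/v_R².
√(D_R² + v_R²x²) = √(0.1604² + 0.5063² × 104²) = 52.66; v_R² = 0.2563.
t = (52.66 − 0.1604)/0.2563 = 205 days.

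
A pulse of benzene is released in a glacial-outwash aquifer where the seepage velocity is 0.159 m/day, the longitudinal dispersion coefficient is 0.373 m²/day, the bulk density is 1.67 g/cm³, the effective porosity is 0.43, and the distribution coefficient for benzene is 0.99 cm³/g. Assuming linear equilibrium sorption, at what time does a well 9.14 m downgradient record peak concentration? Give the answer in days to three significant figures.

216 days

Retardation factor R = 1 + ρ_b·K_d/n = 1 + 1.67 × 0.99/0.43 = 4.845.
Sorption retards both mechanisms: v_R = v/R = 0.03282 m/day, D_R = D/R = 0.07699 m²/day.
Peak time from v_R²t² + 2D_R t − x² = 0: t = (√(D_R² + v_R²x²) − D_R)/v_R².
√(D_R² + v_R²x²) = √(0.07699² + 0.03282² × 9.14²) = 0.3097; v_R² = 0.001077.
t = (0.3097 − 0.07699)/0.001077 = 216 days.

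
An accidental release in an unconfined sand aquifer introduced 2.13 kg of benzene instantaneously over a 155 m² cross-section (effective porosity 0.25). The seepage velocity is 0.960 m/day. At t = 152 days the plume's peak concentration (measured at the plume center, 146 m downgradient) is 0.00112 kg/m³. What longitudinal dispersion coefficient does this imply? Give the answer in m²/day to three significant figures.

1.26 m²/day

At the plume center C_max = M/(n_e·A·√(4πDt)), so D = M²/(4πt·(n_e·A·C_max)²).
n_e·A·C_max = 0.25 × 155 × 0.00112 = 0.04340 kg/m.
D = 2.13²/(4π × 152 × 0.04340²) = 1.26 m²/day.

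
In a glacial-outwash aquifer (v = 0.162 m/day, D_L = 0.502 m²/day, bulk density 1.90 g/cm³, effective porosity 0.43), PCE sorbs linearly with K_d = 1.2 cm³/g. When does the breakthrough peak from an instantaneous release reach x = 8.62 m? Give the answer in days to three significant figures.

Retardation factor R = 1 + ρ_b·K_d/n = 1 + 1.90 × 1.2/0.43 = 6.302.
Sorption retards both mechanisms: v_R = v/R = 0.02571 m/day, D_R = D/R = 0.07966 m²/day.
Peak time from v_R²t² + 2D_R t − x² = 0: t = (√(D_R² + v_R²x²) − D_R)/v_R².
√(D_R² + v_R²x²) = √(0.07966² + 0.02571² × 8.62²) = 0.2355; v_R² = 0.0006610.
t = (0.2355 − 0.07966)/0.0006610 = 236 days.

236 days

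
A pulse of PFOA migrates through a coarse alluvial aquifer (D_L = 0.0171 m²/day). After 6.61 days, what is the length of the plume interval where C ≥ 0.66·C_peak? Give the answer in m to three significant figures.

0.867 m

The plume is Gaussian with σ = √(2Dt) = √(2 × 0.0171 × 6.61) = 0.4755 m.
C/C_peak = exp(−Δx²/(2σ²)) = 0.66 ⇒ Δx = σ·√(−2 ln 0.66) = 0.4755 × 0.9116 = 0.4335 m.
Width = 2Δx = 0.867 m.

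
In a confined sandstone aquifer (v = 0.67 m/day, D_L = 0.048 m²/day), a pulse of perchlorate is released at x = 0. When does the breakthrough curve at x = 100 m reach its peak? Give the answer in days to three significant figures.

For the 1D instantaneous-source solution, setting ∂C/∂t = 0 at fixed x gives v²t² + 2Dt − x² = 0, so t = (√(D² + v²x²) − D)/v².
√(D² + v²x²) = √(0.048² + 0.67² × 100²) = 67.00; v² = 0.4489.
t = (67.00 − 0.048)/0.4489 = 149 days (vs. the pure-advection estimate x/v = 149 d).

149 days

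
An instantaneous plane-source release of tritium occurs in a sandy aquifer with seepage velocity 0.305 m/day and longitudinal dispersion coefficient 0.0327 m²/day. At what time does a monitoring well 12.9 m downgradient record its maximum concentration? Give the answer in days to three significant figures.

41.9 days

For the 1D instantaneous-source solution, setting ∂C/∂t = 0 at fixed x gives v²t² + 2Dt − x² = 0, so t = (√(D² + v²x²) − D)/v².
√(D² + v²x²) = √(0.0327² + 0.305² × 12.9²) = 3.935; v² = 0.093025.
t = (3.935 − 0.0327)/0.093025 = 41.9 days (vs. the pure-advection estimate x/v = 42.3 d).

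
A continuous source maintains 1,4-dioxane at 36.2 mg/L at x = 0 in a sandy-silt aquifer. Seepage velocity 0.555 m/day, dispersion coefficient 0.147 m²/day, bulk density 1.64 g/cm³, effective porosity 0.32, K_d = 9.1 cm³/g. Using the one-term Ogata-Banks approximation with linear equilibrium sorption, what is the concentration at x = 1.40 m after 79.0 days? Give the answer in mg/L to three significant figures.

8.91 mg/L

Retardation factor R = 1 + ρ_b·K_d/n = 1 + 1.64 × 9.1/0.32 = 47.64.
Sorption retards both mechanisms: v_R = v/R = 0.01165 m/day, D_R = D/R = 0.003086 m²/day.
v_R·t = 0.01165 × 79.0 = 0.92035 m; 2√(D_R t) = 0.9875 m; argument = (1.40 − 0.92035)/0.9875 = 0.4857.
C = C₀ × ½·erfc(0.4857) = 36.2 × 0.2461 = 8.91 mg/L.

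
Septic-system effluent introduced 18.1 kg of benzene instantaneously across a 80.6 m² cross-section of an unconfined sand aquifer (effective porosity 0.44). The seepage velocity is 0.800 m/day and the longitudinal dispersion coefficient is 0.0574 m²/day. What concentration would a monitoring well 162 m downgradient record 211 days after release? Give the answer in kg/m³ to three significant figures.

For an instantaneous plane source, C(x,t) = M/(n_e·A·√(4πDt)) · exp(−(x−vt)²/(4Dt)), with n_e·A the pore (flow) area.
Plume center vt = 0.800 × 211 = 168.8 m, so the well at 162 m is 6.8 m upgradient of the peak.
√(4πDt) = 12.34 m, giving peak height M/(n_e·A·√(4πDt)) = 18.1/(0.44 × 80.6 × 12.34) = 0.04136 kg/m³.
(x−vt)²/(4Dt) = (-6.8)²/(4 × 0.0574 × 211) = 0.9545; exp(−0.9545) = 0.3850.
C = 0.04136 × 0.3850 = 0.0159 kg/m³.

0.0159 kg/m³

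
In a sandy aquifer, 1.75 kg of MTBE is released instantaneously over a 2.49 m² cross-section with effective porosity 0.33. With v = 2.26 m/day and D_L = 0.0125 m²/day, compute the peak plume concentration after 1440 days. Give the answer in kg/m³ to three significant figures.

The peak of an instantaneous 1D plume sits at x = vt; there the Gaussian factor is 1 and C_max = M/(n_e·A·√(4πDt)), where n_e·A is the pore area the mass is dissolved in.
√(4πDt) = √(4π × 0.0125 × 1440) = 15.04 m, so C_max = 1.75/(0.33 × 2.49 × 15.04) = 0.142 kg/m³.

0.142 kg/m³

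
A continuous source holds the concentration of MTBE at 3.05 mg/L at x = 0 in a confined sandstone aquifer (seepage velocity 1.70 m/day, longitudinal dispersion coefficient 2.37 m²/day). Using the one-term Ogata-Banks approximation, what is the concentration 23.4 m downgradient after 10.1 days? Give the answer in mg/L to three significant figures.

For a continuous step input, C/C₀ ≈ ½·erfc((x−vt)/(2√(Dt))).
vt = 1.70 × 10.1 = 17.17 m and 2√(Dt) = 2√(2.37 × 10.1) = 9.785 m.
Argument (x−vt)/(2√(Dt)) = (23.4 − 17.17)/9.785 = 0.6367; ½·erfc(0.6367) = 0.1839.
C = 3.05 × 0.1839 = 0.561 mg/L.

0.561 mg/L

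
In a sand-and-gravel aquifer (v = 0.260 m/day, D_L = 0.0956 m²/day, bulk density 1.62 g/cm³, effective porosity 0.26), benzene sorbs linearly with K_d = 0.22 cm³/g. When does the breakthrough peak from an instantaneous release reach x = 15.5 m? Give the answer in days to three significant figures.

Retardation factor R = 1 + ρ_b·K_d/n = 1 + 1.62 × 0.22/0.26 = 2.371.
Sorption retards both mechanisms: v_R = v/R = 0.1097 m/day, D_R = D/R = 0.04032 m²/day.
Peak time from v_R²t² + 2D_R t − x² = 0: t = (√(D_R² + v_R²x²) − D_R)/v_R².
√(D_R² + v_R²x²) = √(0.04032² + 0.1097² × 15.5²) = 1.701; v_R² = 0.01203.
t = (1.701 − 0.04032)/0.01203 = 138 days.

138 days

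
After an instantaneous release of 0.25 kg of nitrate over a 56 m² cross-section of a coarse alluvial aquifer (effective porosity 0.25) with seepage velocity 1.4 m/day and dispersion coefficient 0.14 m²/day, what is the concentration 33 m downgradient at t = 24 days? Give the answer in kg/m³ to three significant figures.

For an instantaneous plane source, C(x,t) = M/(n_e·A·√(4πDt)) · exp(−(x−vt)²/(4Dt)), with n_e·A the pore (flow) area.
Plume center vt = 1.4 × 24 = 33.6 m, so the well at 33 m is 0.6 m upgradient of the peak.
√(4πDt) = 6.498 m, giving peak height M/(n_e·A·√(4πDt)) = 0.25/(0.25 × 56 × 6.498) = 0.002748 kg/m³.
(x−vt)²/(4Dt) = (-0.6)²/(4 × 0.14 × 24) = 0.02679; exp(−0.02679) = 0.9736.
C = 0.002748 × 0.9736 = 0.00268 kg/m³.

0.00268 kg/m³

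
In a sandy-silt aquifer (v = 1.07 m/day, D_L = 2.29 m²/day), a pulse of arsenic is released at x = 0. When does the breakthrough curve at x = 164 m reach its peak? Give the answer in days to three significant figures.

151 days

For the 1D instantaneous-source solution, setting ∂C/∂t = 0 at fixed x gives v²t² + 2Dt − x² = 0, so t = (√(D² + v²x²) − D)/v².
√(D² + v²x²) = √(2.29² + 1.07² × 164²) = 175.5; v² = 1.1449.
t = (175.5 − 2.29)/1.1449 = 151 days (vs. the pure-advection estimate x/v = 153 d).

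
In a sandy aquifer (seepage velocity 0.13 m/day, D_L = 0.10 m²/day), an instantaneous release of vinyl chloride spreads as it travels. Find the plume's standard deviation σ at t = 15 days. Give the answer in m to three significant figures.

1.73 m

Dispersive spreading gives a Gaussian with σ² = 2Dt; advection only shifts the center.
σ = √(2 × 0.10 × 15) = 1.73 m.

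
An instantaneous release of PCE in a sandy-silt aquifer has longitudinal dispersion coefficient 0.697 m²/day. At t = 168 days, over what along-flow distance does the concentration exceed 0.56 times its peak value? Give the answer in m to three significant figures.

The plume is Gaussian with σ = √(2Dt) = √(2 × 0.697 × 168) = 15.30 m.
C/C_peak = exp(−Δx²/(2σ²)) = 0.56 ⇒ Δx = σ·√(−2 ln 0.56) = 15.30 × 1.077 = 16.48 m.
Width = 2Δx = 33.0 m.

33.0 m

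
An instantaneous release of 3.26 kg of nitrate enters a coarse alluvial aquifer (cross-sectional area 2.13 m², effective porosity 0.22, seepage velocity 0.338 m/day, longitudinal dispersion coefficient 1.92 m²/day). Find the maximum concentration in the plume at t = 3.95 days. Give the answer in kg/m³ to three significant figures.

0.713 kg/m³

The peak of an instantaneous 1D plume sits at x = vt; there the Gaussian factor is 1 and C_max = M/(n_e·A·√(4πDt)), where n_e·A is the pore area the mass is dissolved in.
√(4πDt) = √(4π × 1.92 × 3.95) = 9.762 m, so C_max = 3.26/(0.22 × 2.13 × 9.762) = 0.713 kg/m³.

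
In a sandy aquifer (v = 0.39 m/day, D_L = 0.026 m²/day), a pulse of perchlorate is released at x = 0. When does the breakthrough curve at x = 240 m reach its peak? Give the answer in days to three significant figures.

615 days

For the 1D instantaneous-source solution, setting ∂C/∂t = 0 at fixed x gives v²t² + 2Dt − x² = 0, so t = (√(D² + v²x²) − D)/v².
√(D² + v²x²) = √(0.026² + 0.39² × 240²) = 93.60; v² = 0.1521.
t = (93.60 − 0.026)/0.1521 = 615 days (vs. the pure-advection estimate x/v = 615 d).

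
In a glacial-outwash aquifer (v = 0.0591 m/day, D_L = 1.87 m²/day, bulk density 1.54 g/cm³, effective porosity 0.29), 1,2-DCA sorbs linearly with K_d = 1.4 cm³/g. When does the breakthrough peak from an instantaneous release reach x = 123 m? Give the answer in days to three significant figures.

13600 days

Retardation factor R = 1 + ρ_b·K_d/n = 1 + 1.54 × 1.4/0.29 = 8.434.
Sorption retards both mechanisms: v_R = v/R = 0.007007 m/day, D_R = D/R = 0.2217 m²/day.
Peak time from v_R²t² + 2D_R t − x² = 0: t = (√(D_R² + v_R²x²) − D_R)/v_R².
√(D_R² + v_R²x²) = √(0.2217² + 0.007007² × 123²) = 0.8899; v_R² = 4.910e-05.
t = (0.8899 − 0.2217)/4.910e-05 = 13600 days.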